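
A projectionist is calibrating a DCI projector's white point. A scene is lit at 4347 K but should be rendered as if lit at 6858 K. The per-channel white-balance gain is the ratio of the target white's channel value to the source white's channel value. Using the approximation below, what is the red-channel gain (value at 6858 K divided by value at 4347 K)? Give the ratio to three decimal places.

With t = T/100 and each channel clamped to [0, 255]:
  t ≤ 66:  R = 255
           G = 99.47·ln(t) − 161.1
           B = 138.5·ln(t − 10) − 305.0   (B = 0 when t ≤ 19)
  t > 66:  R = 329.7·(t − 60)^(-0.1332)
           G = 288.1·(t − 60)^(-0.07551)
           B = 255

0.971

At 4347 K (t = 43.47):
  R = 255 by definition for t ≤ 66.
At 6858 K (t = 68.58):
  R = 329.7·(68.58 − 60)^(-0.1332) = 329.7·8.58^(-0.1332) = 329.7·0.75103 = 247.616.
Gain = 247.616 / 255.000 = 0.9710 → 0.971.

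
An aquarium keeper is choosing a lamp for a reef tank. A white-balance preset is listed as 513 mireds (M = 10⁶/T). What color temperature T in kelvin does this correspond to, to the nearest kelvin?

1949 K

T = 10⁶ / 513 = 1949.32 K → 1949 K.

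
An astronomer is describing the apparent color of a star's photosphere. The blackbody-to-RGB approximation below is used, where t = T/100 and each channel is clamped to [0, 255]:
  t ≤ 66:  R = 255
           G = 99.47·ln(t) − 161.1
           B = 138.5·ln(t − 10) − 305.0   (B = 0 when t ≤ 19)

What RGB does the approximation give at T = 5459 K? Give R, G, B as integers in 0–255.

t = 5459/100 = 54.59; the t ≤ 66 branch applies.
R = 255 by definition for t ≤ 66.
G = 99.47·ln 54.59 − 161.1 = 99.47·3.9999 − 161.1 = 236.765.
B = 138.5·ln(54.59 − 10) − 305.0 = 138.5·ln 44.59 − 305.0 = 138.5·3.7975 − 305.0 = 220.955.
Rounded: (255, 237, 221).

R=255, G=237, B=221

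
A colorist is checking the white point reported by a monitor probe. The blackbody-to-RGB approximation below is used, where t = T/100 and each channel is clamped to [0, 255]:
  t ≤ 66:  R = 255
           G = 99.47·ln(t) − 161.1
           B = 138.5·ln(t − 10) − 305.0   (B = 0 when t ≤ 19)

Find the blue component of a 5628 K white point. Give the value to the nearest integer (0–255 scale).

226

t = 5628/100 = 56.28; the t ≤ 66 branch applies.
B = 138.5·ln(56.28 − 10) − 305.0 = 138.5·ln 46.28 − 305.0 = 138.5·3.8347 − 305.0 = 226.107.
Rounded: 226.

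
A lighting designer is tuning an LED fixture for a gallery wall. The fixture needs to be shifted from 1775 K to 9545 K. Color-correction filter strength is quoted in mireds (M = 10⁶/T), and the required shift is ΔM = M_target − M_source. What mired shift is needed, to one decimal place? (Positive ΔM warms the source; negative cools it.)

M_source = 10⁶/1775 = 563.380; M_target = 10⁶/9545 = 104.767.
ΔM = 104.767 − 563.380 = -458.613 → -458.6 mireds, a cooling shift.

-458.6 mireds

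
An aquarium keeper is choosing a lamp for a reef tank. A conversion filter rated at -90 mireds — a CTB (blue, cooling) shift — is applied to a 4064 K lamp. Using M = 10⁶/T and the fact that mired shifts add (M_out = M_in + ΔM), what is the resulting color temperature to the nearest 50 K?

M_in = 10⁶/4064 = 246.06 mireds.
M_out = 246.06 + (-90) = 156.06 mireds.
T_out = 10⁶/156.06 = 6407.7 K → 6400 K.

6400 K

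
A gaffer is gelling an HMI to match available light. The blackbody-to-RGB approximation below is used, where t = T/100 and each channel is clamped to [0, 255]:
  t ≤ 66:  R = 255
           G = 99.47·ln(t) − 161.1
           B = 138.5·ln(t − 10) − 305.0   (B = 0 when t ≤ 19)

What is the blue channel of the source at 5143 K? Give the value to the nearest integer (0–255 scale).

211

t = 5143/100 = 51.43; the t ≤ 66 branch applies.
B = 138.5·ln(51.43 − 10) − 305.0 = 138.5·ln 41.43 − 305.0 = 138.5·3.7240 − 305.0 = 210.775.
Rounded: 211.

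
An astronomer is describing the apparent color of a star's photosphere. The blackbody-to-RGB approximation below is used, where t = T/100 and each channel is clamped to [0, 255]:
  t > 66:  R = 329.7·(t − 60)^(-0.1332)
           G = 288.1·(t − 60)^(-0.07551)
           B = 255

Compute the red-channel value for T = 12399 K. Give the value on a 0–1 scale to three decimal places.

t = 12399/100 = 123.99; the t > 66 branch applies.
R = 329.7·(123.99 − 60)^(-0.1332) = 329.7·63.99^(-0.1332) = 329.7·0.57468 = 189.472.
On a 0–1 scale: 189.472/255 = 0.7430 → 0.743.

0.743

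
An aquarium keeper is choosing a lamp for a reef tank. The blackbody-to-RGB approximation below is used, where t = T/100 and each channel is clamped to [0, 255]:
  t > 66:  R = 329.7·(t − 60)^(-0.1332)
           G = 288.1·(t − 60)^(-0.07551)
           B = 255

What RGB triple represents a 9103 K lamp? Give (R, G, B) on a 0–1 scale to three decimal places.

t = 9103/100 = 91.03; the t > 66 branch applies.
R = 329.7·(91.03 − 60)^(-0.1332) = 329.7·31.03^(-0.1332) = 329.7·0.63284 = 208.648.
G = 288.1·(91.03 − 60)^(-0.07551) = 288.1·31.03^(-0.07551) = 288.1·0.77153 = 222.279.
B = 255 by definition for t > 66.
Dividing each by 255: (0.8182, 0.8717, 1.0000) → (0.818, 0.872, 1.000).

(0.818, 0.872, 1.000)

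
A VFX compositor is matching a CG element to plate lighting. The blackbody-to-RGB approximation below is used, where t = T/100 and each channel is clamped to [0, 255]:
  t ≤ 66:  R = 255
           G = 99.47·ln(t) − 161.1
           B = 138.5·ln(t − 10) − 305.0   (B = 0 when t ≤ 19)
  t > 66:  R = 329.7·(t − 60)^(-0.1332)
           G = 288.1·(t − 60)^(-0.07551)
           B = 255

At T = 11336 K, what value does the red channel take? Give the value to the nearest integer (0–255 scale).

194

t = 11336/100 = 113.36; the t > 66 branch applies.
R = 329.7·(113.36 − 60)^(-0.1332) = 329.7·53.36^(-0.1332) = 329.7·0.58876 = 194.113.
Rounded: 194.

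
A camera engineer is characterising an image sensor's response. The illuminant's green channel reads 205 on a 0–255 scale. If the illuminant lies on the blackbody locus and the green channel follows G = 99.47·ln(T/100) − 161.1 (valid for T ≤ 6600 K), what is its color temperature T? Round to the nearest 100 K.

ln t = (205 + 161.1) / 99.47 = 3.6805.
t = e^3.6805 = 39.666.
T = 100·t = 3967 K → 4000 K to the nearest 100 K.

4000 K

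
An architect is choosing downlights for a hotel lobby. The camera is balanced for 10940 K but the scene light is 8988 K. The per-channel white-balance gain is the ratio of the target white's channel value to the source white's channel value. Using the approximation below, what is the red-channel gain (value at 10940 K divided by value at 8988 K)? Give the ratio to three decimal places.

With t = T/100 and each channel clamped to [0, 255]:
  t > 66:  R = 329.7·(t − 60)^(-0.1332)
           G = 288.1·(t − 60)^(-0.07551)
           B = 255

At 8988 K (t = 89.88):
  R = 329.7·(89.88 − 60)^(-0.1332) = 329.7·29.88^(-0.1332) = 329.7·0.63603 = 209.700.
At 10940 K (t = 109.4):
  R = 329.7·(109.4 − 60)^(-0.1332) = 329.7·49.4^(-0.1332) = 329.7·0.59483 = 196.117.
Gain = 196.117 / 209.700 = 0.9352 → 0.935.

0.935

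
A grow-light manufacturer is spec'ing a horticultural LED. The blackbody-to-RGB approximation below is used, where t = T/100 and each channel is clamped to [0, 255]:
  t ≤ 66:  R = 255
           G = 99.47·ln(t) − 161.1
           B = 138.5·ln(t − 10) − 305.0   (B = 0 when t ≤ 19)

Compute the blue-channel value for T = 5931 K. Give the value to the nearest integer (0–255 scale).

235

t = 5931/100 = 59.31; the t ≤ 66 branch applies.
B = 138.5·ln(59.31 − 10) − 305.0 = 138.5·ln 49.31 − 305.0 = 138.5·3.8981 − 305.0 = 234.891.
Rounded: 235.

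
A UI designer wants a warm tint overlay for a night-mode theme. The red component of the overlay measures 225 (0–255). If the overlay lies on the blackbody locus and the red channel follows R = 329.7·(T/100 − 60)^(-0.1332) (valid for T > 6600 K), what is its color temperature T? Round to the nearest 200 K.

(t − 60)^(-0.1332) = 225/329.7 = 0.68244.
t − 60 = 0.68244^(1/-0.1332) = 0.68244^(-7.508) = 17.610, so t = 77.610.
T = 100·t = 7761 K → 7800 K to the nearest 200 K.

7800 K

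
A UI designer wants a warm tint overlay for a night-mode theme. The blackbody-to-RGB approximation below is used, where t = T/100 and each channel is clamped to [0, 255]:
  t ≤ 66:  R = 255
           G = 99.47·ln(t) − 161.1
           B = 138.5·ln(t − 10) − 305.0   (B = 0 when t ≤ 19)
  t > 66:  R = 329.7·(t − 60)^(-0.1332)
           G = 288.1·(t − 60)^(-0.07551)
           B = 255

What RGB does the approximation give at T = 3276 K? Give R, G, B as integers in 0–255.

R=255, G=186, B=128

t = 3276/100 = 32.76; the t ≤ 66 branch applies.
R = 255 by definition for t ≤ 66.
G = 99.47·ln 32.76 − 161.1 = 99.47·3.4892 − 161.1 = 185.972.
B = 138.5·ln(32.76 − 10) − 305.0 = 138.5·ln 22.76 − 305.0 = 138.5·3.1250 − 305.0 = 127.813.
Rounded: (255, 186, 128).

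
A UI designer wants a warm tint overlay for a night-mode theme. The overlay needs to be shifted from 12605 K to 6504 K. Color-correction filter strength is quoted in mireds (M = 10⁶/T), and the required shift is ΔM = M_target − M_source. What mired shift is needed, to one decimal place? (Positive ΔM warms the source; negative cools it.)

M_source = 10⁶/12605 = 79.334; M_target = 10⁶/6504 = 153.752.
ΔM = 153.752 − 79.334 = 74.418 → +74.4 mireds, a warming shift.

+74.4 mireds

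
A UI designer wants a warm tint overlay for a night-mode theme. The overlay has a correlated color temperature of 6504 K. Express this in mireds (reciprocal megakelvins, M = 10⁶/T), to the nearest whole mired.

154 mireds

M = 10⁶ / 6504 = 153.752 → 154 mireds.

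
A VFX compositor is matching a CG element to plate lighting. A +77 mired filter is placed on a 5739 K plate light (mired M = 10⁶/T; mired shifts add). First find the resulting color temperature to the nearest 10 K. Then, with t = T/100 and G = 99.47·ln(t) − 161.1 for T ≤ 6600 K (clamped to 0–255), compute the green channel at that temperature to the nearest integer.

M_in = 10⁶/5739 = 174.25; M_out = 174.25 + (+77) = 251.25.
T_out = 10⁶/251.25 = 3980.2 K → 3980 K; t = 39.8.
G = 99.47·ln 39.8 − 161.1 = 99.47·3.6839 − 161.1 = 205.334.
Rounded: 205.

205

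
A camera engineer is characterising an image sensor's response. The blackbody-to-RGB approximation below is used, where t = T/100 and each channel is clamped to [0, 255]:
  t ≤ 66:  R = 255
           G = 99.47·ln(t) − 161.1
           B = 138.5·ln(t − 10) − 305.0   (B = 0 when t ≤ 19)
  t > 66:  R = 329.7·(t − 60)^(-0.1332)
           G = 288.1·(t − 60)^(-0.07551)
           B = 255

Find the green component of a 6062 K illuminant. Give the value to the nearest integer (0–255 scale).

247

t = 6062/100 = 60.62; the t ≤ 66 branch applies.
G = 99.47·ln 60.62 − 161.1 = 99.47·4.1046 − 161.1 = 247.187.
Rounded: 247.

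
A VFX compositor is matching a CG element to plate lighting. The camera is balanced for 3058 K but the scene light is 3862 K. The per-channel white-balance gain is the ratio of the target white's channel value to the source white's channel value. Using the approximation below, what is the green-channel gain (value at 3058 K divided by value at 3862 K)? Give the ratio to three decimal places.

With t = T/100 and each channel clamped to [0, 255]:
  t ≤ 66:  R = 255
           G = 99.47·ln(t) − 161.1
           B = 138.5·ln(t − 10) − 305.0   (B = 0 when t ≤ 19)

0.885

At 3862 K (t = 38.62):
  G = 99.47·ln 38.62 − 161.1 = 99.47·3.6538 − 161.1 = 202.341.
At 3058 K (t = 30.58):
  G = 99.47·ln 30.58 − 161.1 = 99.47·3.4203 − 161.1 = 179.122.
Gain = 179.122 / 202.341 = 0.8852 → 0.885.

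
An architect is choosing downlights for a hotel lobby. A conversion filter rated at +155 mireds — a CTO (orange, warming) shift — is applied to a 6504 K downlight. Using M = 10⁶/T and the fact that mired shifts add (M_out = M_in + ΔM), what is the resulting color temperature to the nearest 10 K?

M_in = 10⁶/6504 = 153.75 mireds.
M_out = 153.75 + (+155) = 308.75 mireds.
T_out = 10⁶/308.75 = 3238.9 K → 3240 K.

3240 K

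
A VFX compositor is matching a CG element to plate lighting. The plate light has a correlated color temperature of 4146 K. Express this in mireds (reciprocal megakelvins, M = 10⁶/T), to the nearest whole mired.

241 mireds

M = 10⁶ / 4146 = 241.196 → 241 mireds.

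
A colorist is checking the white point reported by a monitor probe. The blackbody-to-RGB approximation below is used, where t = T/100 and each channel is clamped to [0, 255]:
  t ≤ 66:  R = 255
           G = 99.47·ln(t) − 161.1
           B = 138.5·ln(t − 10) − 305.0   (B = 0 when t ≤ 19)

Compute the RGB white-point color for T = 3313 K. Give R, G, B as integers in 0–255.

t = 3313/100 = 33.13; the t ≤ 66 branch applies.
R = 255 by definition for t ≤ 66.
G = 99.47·ln 33.13 − 161.1 = 99.47·3.5004 − 161.1 = 187.089.
B = 138.5·ln(33.13 − 10) − 305.0 = 138.5·ln 23.13 − 305.0 = 138.5·3.1411 − 305.0 = 130.047.
Rounded: (255, 187, 130).

R=255, G=187, B=130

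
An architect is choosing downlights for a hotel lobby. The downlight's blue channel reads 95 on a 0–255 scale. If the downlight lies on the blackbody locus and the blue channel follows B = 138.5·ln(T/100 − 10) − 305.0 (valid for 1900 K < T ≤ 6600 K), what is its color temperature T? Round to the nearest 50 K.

2800 K

ln(t − 10) = (95 + 305.0) / 138.5 = 2.8881.
t − 10 = e^2.8881 = 17.959, so t = 27.959.
T = 100·t = 2796 K → 2800 K to the nearest 50 K.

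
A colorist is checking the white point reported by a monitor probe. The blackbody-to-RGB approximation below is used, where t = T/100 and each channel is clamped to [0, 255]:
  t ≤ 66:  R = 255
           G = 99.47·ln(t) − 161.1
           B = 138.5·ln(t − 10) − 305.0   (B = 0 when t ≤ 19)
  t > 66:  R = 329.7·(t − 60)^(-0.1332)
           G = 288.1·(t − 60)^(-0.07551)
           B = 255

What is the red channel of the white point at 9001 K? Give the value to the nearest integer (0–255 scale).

210

t = 9001/100 = 90.01; the t > 66 branch applies.
R = 329.7·(90.01 − 60)^(-0.1332) = 329.7·30.01^(-0.1332) = 329.7·0.63566 = 209.579.
Rounded: 210.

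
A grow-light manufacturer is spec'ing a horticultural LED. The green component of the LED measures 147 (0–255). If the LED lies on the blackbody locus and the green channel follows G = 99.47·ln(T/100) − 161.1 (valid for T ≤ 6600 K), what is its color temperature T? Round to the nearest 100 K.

2200 K

ln t = (147 + 161.1) / 99.47 = 3.0974.
t = e^3.0974 = 22.141.
T = 100·t = 2214 K → 2200 K to the nearest 100 K.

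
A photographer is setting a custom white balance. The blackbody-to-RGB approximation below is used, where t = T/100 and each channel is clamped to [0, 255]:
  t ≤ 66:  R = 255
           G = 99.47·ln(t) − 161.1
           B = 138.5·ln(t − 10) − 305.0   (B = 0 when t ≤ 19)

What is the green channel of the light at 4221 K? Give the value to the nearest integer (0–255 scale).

t = 4221/100 = 42.21; the t ≤ 66 branch applies.
G = 99.47·ln 42.21 − 161.1 = 99.47·3.7427 − 161.1 = 211.182.
Rounded: 211.

211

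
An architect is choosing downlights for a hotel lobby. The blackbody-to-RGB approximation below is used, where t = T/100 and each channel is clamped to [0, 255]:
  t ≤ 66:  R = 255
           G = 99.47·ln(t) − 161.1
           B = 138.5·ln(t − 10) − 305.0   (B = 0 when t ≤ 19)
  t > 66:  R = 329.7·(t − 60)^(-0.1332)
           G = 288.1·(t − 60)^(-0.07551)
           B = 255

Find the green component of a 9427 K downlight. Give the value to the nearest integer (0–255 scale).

t = 9427/100 = 94.27; the t > 66 branch applies.
G = 288.1·(94.27 − 60)^(-0.07551) = 288.1·34.27^(-0.07551) = 288.1·0.76577 = 220.618.
Rounded: 221.

221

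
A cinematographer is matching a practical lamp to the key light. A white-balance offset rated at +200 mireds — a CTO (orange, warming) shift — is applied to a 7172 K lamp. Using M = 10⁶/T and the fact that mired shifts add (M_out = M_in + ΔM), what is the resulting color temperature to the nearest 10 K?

2950 K

M_in = 10⁶/7172 = 139.43 mireds.
M_out = 139.43 + (+200) = 339.43 mireds.
T_out = 10⁶/339.43 = 2946.1 K → 2950 K.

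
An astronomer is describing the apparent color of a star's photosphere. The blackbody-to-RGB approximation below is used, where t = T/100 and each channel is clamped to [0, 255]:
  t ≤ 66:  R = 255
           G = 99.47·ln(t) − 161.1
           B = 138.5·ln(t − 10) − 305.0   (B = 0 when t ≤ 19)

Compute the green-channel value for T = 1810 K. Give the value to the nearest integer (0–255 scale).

127

t = 1810/100 = 18.1; the t ≤ 66 branch applies.
G = 99.47·ln 18.1 − 161.1 = 99.47·2.8959 − 161.1 = 126.956.
Rounded: 127.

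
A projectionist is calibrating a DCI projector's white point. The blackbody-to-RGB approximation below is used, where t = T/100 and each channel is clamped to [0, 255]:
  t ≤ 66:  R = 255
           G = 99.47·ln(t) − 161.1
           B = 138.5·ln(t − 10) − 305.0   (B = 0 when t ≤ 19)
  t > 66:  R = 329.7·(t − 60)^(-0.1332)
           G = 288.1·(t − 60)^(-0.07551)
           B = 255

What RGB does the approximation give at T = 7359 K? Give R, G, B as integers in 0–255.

t = 7359/100 = 73.59; the t > 66 branch applies.
R = 329.7·(73.59 − 60)^(-0.1332) = 329.7·13.59^(-0.1332) = 329.7·0.70641 = 232.902.
G = 288.1·(73.59 − 60)^(-0.07551) = 288.1·13.59^(-0.07551) = 288.1·0.82117 = 236.578.
B = 255 by definition for t > 66.
Rounded: (233, 237, 255).

R=233, G=237, B=255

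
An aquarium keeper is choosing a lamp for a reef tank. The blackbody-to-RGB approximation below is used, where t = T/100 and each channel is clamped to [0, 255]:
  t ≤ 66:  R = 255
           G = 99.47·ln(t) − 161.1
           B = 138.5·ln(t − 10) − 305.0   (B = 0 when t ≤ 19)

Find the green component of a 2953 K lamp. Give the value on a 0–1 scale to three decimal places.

0.689

t = 2953/100 = 29.53; the t ≤ 66 branch applies.
G = 99.47·ln 29.53 − 161.1 = 99.47·3.3854 − 161.1 = 175.646.
On a 0–1 scale: 175.646/255 = 0.6888 → 0.689.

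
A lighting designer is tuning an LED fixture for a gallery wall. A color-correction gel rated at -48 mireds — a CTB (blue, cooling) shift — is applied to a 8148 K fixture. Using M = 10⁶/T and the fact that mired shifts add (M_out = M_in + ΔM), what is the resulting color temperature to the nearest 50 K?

13400 K

M_in = 10⁶/8148 = 122.73 mireds.
M_out = 122.73 + (-48) = 74.73 mireds.
T_out = 10⁶/74.73 = 13381.6 K → 13400 K.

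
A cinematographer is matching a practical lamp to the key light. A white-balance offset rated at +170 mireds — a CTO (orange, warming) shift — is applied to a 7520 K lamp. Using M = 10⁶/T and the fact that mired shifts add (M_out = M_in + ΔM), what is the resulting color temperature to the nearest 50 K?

3300 K

M_in = 10⁶/7520 = 132.98 mireds.
M_out = 132.98 + (+170) = 302.98 mireds.
T_out = 10⁶/302.98 = 3300.6 K → 3300 K.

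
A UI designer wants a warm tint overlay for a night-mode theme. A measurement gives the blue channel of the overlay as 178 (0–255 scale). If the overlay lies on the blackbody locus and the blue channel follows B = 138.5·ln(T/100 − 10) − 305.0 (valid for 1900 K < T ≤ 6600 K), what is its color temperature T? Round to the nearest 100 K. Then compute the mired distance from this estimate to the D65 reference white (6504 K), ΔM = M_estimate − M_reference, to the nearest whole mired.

+79 mireds

ln(t − 10) = (178 + 305.0) / 138.5 = 3.4874.
t − 10 = e^3.4874 = 32.700, so t = 42.700.
T = 100·t = 4270 K → 4300 K to the nearest 100 K.
M_estimate = 10⁶/4300 = 232.56; M_reference = 10⁶/6504 = 153.75.
ΔM = 232.56 − 153.75 = 78.81 → +79 mireds.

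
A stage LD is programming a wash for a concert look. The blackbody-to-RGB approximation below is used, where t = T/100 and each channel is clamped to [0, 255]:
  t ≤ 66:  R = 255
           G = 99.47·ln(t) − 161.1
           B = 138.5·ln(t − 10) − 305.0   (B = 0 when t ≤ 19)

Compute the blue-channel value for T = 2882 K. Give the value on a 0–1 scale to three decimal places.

0.398

t = 2882/100 = 28.82; the t ≤ 66 branch applies.
B = 138.5·ln(28.82 − 10) − 305.0 = 138.5·ln 18.82 − 305.0 = 138.5·2.9349 − 305.0 = 101.486.
On a 0–1 scale: 101.486/255 = 0.3980 → 0.398.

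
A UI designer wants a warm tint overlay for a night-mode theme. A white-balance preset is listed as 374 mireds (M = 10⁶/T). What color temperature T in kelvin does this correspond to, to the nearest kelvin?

T = 10⁶ / 374 = 2673.80 K → 2674 K.

2674 K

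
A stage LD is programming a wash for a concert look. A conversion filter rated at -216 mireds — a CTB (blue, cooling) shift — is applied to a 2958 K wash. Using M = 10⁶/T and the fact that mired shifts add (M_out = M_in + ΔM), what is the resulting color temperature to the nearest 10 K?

M_in = 10⁶/2958 = 338.07 mireds.
M_out = 338.07 + (-216) = 122.07 mireds.
T_out = 10⁶/122.07 = 8192.3 K → 8190 K.

8190 K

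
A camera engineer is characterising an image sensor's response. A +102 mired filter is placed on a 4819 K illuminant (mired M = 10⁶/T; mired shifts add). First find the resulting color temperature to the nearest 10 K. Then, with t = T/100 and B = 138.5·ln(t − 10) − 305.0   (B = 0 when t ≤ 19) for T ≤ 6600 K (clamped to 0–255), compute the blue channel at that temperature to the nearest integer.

125

M_in = 10⁶/4819 = 207.51; M_out = 207.51 + (+102) = 309.51.
T_out = 10⁶/309.51 = 3230.9 K → 3230 K; t = 32.3.
B = 138.5·ln(32.3 − 10) − 305.0 = 138.5·ln 22.3 − 305.0 = 138.5·3.1046 − 305.0 = 124.985.
Rounded: 125.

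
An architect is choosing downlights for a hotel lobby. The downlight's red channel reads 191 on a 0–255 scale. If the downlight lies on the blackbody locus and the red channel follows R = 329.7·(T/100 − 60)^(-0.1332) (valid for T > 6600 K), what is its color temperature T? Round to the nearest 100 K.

12000 K

(t − 60)^(-0.1332) = 191/329.7 = 0.57931.
t − 60 = 0.57931^(1/-0.1332) = 0.57931^(-7.508) = 60.245, so t = 120.245.
T = 100·t = 12025 K → 12000 K to the nearest 100 K.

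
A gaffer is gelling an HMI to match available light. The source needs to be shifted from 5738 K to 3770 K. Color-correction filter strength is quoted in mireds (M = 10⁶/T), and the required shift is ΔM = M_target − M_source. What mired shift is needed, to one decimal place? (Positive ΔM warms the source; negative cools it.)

M_source = 10⁶/5738 = 174.277; M_target = 10⁶/3770 = 265.252.
ΔM = 265.252 − 174.277 = 90.975 → +91.0 mireds, a warming shift.

+91.0 mireds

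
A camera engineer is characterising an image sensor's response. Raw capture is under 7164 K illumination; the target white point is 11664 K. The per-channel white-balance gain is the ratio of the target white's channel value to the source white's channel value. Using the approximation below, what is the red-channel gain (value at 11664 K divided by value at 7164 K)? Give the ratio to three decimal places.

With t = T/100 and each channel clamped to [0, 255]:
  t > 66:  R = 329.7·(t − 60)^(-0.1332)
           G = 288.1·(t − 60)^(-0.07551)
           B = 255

At 7164 K (t = 71.64):
  R = 329.7·(71.64 − 60)^(-0.1332) = 329.7·11.64^(-0.1332) = 329.7·0.72113 = 237.757.
At 11664 K (t = 116.64):
  R = 329.7·(116.64 − 60)^(-0.1332) = 329.7·56.64^(-0.1332) = 329.7·0.58410 = 192.576.
Gain = 192.576 / 237.757 = 0.8100 → 0.810.

0.810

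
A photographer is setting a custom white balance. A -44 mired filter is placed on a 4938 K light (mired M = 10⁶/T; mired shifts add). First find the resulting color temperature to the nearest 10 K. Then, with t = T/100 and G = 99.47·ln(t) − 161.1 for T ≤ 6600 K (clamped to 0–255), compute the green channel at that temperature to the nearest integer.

251

M_in = 10⁶/4938 = 202.51; M_out = 202.51 + (-44) = 158.51.
T_out = 10⁶/158.51 = 6308.7 K → 6310 K; t = 63.1.
G = 99.47·ln 63.1 − 161.1 = 99.47·4.1447 − 161.1 = 251.175.
Rounded: 251.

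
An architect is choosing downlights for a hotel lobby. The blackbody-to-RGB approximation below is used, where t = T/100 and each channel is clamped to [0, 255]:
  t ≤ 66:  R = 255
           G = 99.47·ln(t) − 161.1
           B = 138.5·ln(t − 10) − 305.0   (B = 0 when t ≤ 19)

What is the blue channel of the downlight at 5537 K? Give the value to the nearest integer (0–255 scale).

t = 5537/100 = 55.37; the t ≤ 66 branch applies.
B = 138.5·ln(55.37 − 10) − 305.0 = 138.5·ln 45.37 − 305.0 = 138.5·3.8149 − 305.0 = 223.357.
Rounded: 223.

223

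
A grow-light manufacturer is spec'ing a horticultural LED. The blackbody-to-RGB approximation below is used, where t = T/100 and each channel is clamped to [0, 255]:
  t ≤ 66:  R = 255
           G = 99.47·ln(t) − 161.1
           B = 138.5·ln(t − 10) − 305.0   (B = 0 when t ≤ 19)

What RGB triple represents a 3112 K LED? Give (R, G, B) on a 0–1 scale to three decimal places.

t = 3112/100 = 31.12; the t ≤ 66 branch applies.
R = 255 by definition for t ≤ 66.
G = 99.47·ln 31.12 − 161.1 = 99.47·3.4379 − 161.1 = 180.863.
B = 138.5·ln(31.12 − 10) − 305.0 = 138.5·ln 21.12 − 305.0 = 138.5·3.0502 − 305.0 = 117.456.
Dividing each by 255: (1.0000, 0.7093, 0.4606) → (1.000, 0.709, 0.461).

(1.000, 0.709, 0.461)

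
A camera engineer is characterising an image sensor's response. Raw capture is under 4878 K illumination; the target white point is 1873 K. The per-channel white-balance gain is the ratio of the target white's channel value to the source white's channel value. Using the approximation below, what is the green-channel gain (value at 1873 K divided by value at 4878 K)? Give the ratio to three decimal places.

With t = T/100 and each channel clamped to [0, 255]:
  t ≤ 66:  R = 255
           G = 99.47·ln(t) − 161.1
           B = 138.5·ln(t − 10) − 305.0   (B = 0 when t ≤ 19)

At 4878 K (t = 48.78):
  G = 99.47·ln 48.78 − 161.1 = 99.47·3.8873 − 161.1 = 225.572.
At 1873 K (t = 18.73):
  G = 99.47·ln 18.73 − 161.1 = 99.47·2.9301 − 161.1 = 130.360.
Gain = 130.360 / 225.572 = 0.5779 → 0.578.

0.578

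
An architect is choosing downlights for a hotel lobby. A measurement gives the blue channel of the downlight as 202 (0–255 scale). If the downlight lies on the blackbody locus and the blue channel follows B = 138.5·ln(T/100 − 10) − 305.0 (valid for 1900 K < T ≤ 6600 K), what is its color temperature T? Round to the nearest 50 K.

4900 K

ln(t − 10) = (202 + 305.0) / 138.5 = 3.6606.
t − 10 = e^3.6606 = 38.887, so t = 48.887.
T = 100·t = 4889 K → 4900 K to the nearest 50 K.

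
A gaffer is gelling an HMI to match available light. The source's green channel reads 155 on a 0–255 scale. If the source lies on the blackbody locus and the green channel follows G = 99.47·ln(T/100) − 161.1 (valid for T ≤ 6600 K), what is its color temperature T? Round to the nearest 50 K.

ln t = (155 + 161.1) / 99.47 = 3.1778.
t = e^3.1778 = 23.995.
T = 100·t = 2399 K → 2400 K to the nearest 50 K.

2400 K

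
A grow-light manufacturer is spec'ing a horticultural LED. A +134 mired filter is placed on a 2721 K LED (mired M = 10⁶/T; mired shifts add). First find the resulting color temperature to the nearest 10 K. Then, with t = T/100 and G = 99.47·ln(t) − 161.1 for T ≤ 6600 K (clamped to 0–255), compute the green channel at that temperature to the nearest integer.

136

M_in = 10⁶/2721 = 367.51; M_out = 367.51 + (+134) = 501.51.
T_out = 10⁶/501.51 = 1994.0 K → 1990 K; t = 19.9.
G = 99.47·ln 19.9 − 161.1 = 99.47·2.9907 − 161.1 = 136.387.
Rounded: 136.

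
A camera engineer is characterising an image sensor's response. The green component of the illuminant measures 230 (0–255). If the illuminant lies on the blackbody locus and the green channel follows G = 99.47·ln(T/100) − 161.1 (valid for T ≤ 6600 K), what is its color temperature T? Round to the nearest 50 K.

5100 K

ln t = (230 + 161.1) / 99.47 = 3.9318.
t = e^3.9318 = 51.001.
T = 100·t = 5100 K → 5100 K to the nearest 50 K.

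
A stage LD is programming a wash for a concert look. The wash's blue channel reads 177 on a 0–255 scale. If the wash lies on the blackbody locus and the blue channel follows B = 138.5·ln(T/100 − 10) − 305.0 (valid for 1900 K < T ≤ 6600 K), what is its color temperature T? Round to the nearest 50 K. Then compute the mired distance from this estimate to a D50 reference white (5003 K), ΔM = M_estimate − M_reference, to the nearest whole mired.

ln(t − 10) = (177 + 305.0) / 138.5 = 3.4801.
t − 10 = e^3.4801 = 32.464, so t = 42.464.
T = 100·t = 4246 K → 4250 K to the nearest 50 K.
M_estimate = 10⁶/4250 = 235.29; M_reference = 10⁶/5003 = 199.88.
ΔM = 235.29 − 199.88 = 35.41 → +35 mireds.

+35 mireds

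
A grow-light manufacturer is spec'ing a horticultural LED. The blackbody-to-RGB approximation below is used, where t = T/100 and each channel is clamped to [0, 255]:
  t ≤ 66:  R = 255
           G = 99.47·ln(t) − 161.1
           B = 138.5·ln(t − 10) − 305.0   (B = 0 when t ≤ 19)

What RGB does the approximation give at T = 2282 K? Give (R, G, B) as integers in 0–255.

(255, 150, 48)

t = 2282/100 = 22.82; the t ≤ 66 branch applies.
R = 255 by definition for t ≤ 66.
G = 99.47·ln 22.82 − 161.1 = 99.47·3.1276 − 161.1 = 150.006.
B = 138.5·ln(22.82 − 10) − 305.0 = 138.5·ln 12.82 − 305.0 = 138.5·2.5510 − 305.0 = 48.314.
Rounded: (255, 150, 48).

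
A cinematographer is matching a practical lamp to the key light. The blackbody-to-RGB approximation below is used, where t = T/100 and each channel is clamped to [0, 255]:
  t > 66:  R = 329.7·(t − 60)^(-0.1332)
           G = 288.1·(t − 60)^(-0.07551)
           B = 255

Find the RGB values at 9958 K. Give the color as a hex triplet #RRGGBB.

#CADAFF

t = 9958/100 = 99.58; the t > 66 branch applies.
R = 329.7·(99.58 − 60)^(-0.1332) = 329.7·39.58^(-0.1332) = 329.7·0.61266 = 201.992.
G = 288.1·(99.58 − 60)^(-0.07551) = 288.1·39.58^(-0.07551) = 288.1·0.75749 = 218.232.
B = 255 by definition for t > 66.
Rounded: (202, 218, 255).
In hex: #CADAFF.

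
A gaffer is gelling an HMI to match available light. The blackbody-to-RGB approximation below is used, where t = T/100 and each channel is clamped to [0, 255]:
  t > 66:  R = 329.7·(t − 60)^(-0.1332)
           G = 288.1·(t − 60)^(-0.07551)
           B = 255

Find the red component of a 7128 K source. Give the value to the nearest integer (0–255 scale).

239

t = 7128/100 = 71.28; the t > 66 branch applies.
R = 329.7·(71.28 − 60)^(-0.1332) = 329.7·11.28^(-0.1332) = 329.7·0.72416 = 238.754.
Rounded: 239.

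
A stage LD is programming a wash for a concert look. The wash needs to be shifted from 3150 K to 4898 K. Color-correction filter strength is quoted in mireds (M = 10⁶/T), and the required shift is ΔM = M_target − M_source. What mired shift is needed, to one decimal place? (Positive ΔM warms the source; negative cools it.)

-113.3 mireds

M_source = 10⁶/3150 = 317.460; M_target = 10⁶/4898 = 204.165.
ΔM = 204.165 − 317.460 = -113.295 → -113.3 mireds, a cooling shift.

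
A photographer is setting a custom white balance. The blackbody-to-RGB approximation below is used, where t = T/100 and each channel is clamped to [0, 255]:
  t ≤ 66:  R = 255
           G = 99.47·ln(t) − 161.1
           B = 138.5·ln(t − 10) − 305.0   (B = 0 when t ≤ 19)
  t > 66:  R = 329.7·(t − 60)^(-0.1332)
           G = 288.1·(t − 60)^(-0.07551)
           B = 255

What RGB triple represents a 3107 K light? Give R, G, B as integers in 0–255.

t = 3107/100 = 31.07; the t ≤ 66 branch applies.
R = 255 by definition for t ≤ 66.
G = 99.47·ln 31.07 − 161.1 = 99.47·3.4362 − 161.1 = 180.703.
B = 138.5·ln(31.07 − 10) − 305.0 = 138.5·ln 21.07 − 305.0 = 138.5·3.0479 − 305.0 = 117.127.
Rounded: (255, 181, 117).

R=255, G=181, B=117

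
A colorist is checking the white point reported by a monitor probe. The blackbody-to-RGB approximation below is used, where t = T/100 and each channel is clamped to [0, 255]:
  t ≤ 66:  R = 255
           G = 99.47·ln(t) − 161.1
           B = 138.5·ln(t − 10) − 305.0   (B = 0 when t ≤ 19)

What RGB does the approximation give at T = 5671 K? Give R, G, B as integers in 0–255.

R=255, G=241, B=227

t = 5671/100 = 56.71; the t ≤ 66 branch applies.
R = 255 by definition for t ≤ 66.
G = 99.47·ln 56.71 − 161.1 = 99.47·4.0380 − 161.1 = 240.555.
B = 138.5·ln(56.71 − 10) − 305.0 = 138.5·ln 46.71 − 305.0 = 138.5·3.8440 − 305.0 = 227.388.
Rounded: (255, 241, 227).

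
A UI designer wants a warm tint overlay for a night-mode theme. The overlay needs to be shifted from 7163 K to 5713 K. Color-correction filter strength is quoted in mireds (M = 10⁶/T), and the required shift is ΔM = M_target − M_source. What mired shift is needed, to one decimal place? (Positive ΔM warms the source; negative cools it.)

M_source = 10⁶/7163 = 139.606; M_target = 10⁶/5713 = 175.039.
ΔM = 175.039 − 139.606 = 35.433 → +35.4 mireds, a warming shift.

+35.4 mireds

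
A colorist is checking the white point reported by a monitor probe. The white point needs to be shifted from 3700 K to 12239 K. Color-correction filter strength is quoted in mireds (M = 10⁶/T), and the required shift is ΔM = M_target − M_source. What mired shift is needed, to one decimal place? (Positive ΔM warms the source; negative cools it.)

-188.6 mireds

M_source = 10⁶/3700 = 270.270; M_target = 10⁶/12239 = 81.706.
ΔM = 81.706 − 270.270 = -188.564 → -188.6 mireds, a cooling shift.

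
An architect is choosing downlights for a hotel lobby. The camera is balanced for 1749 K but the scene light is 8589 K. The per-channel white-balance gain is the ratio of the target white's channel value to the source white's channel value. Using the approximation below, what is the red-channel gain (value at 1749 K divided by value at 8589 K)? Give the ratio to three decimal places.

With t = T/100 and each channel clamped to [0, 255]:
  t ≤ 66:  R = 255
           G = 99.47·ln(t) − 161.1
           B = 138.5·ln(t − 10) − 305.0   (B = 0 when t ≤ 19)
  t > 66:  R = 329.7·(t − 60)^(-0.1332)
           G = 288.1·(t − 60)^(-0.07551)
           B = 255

1.193

At 8589 K (t = 85.89):
  R = 329.7·(85.89 − 60)^(-0.1332) = 329.7·25.89^(-0.1332) = 329.7·0.64829 = 213.742.
At 1749 K (t = 17.49):
  R = 255 by definition for t ≤ 66.
Gain = 255.000 / 213.742 = 1.1930 → 1.193.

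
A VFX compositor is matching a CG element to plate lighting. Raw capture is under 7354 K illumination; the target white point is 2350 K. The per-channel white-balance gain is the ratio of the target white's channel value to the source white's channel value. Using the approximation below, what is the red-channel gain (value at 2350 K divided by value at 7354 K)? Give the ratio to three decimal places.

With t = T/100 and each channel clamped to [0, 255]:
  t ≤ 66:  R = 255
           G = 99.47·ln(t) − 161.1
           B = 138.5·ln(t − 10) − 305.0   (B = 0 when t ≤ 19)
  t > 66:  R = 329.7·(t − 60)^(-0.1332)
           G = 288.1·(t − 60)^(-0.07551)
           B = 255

1.094

At 7354 K (t = 73.54):
  R = 329.7·(73.54 − 60)^(-0.1332) = 329.7·13.54^(-0.1332) = 329.7·0.70675 = 233.017.
At 2350 K (t = 23.5):
  R = 255 by definition for t ≤ 66.
Gain = 255.000 / 233.017 = 1.0943 → 1.094.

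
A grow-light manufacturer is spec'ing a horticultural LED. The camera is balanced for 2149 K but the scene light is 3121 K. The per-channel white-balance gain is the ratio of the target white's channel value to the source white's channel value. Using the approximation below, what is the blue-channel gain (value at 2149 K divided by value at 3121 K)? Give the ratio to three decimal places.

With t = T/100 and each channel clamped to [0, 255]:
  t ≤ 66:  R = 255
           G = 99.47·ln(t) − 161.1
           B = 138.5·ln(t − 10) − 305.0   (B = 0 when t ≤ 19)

0.281

At 3121 K (t = 31.21):
  B = 138.5·ln(31.21 − 10) − 305.0 = 138.5·ln 21.21 − 305.0 = 138.5·3.0545 − 305.0 = 118.044.
At 2149 K (t = 21.49):
  B = 138.5·ln(21.49 − 10) − 305.0 = 138.5·ln 11.49 − 305.0 = 138.5·2.4415 − 305.0 = 33.145.
Gain = 33.145 / 118.044 = 0.2808 → 0.281.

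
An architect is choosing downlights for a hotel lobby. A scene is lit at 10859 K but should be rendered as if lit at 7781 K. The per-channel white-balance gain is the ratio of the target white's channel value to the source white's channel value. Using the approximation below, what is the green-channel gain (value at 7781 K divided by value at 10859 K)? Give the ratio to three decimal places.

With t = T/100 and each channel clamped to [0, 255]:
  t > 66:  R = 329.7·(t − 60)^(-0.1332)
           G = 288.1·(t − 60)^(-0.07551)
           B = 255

1.079

At 10859 K (t = 108.59):
  G = 288.1·(108.59 − 60)^(-0.07551) = 288.1·48.59^(-0.07551) = 288.1·0.74585 = 214.878.
At 7781 K (t = 77.81):
  G = 288.1·(77.81 − 60)^(-0.07551) = 288.1·17.81^(-0.07551) = 288.1·0.80457 = 231.796.
Gain = 231.796 / 214.878 = 1.0787 → 1.079.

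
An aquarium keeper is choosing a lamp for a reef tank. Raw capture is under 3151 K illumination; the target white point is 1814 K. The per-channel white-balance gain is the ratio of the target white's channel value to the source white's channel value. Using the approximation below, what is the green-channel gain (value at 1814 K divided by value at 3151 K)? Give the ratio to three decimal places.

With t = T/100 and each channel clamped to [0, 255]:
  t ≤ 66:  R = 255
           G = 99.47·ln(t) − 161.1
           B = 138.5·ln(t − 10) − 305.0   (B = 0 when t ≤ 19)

0.698

At 3151 K (t = 31.51):
  G = 99.47·ln 31.51 − 161.1 = 99.47·3.4503 − 161.1 = 182.102.
At 1814 K (t = 18.14):
  G = 99.47·ln 18.14 − 161.1 = 99.47·2.8981 − 161.1 = 127.176.
Gain = 127.176 / 182.102 = 0.6984 → 0.698.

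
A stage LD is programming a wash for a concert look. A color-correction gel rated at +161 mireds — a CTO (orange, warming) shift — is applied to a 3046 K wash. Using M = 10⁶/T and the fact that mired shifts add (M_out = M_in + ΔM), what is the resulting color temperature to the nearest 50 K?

2050 K

M_in = 10⁶/3046 = 328.30 mireds.
M_out = 328.30 + (+161) = 489.30 mireds.
T_out = 10⁶/489.30 = 2043.7 K → 2050 K.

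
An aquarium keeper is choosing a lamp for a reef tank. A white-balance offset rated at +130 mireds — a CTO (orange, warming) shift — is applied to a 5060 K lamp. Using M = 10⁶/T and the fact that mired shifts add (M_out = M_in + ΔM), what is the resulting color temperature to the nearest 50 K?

3050 K

M_in = 10⁶/5060 = 197.63 mireds.
M_out = 197.63 + (+130) = 327.63 mireds.
T_out = 10⁶/327.63 = 3052.2 K → 3050 K.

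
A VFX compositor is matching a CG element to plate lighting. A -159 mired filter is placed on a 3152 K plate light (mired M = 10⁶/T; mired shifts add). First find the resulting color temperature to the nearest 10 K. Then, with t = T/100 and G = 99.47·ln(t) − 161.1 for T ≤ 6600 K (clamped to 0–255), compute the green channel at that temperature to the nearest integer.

M_in = 10⁶/3152 = 317.26; M_out = 317.26 + (-159) = 158.26.
T_out = 10⁶/158.26 = 6318.8 K → 6320 K; t = 63.2.
G = 99.47·ln 63.2 − 161.1 = 99.47·4.1463 − 161.1 = 251.333.
Rounded: 251.

251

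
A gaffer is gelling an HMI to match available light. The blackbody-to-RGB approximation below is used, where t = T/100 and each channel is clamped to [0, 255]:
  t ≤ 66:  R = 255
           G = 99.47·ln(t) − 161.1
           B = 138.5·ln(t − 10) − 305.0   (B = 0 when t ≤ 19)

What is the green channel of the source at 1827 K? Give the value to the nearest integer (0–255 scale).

128

t = 1827/100 = 18.27; the t ≤ 66 branch applies.
G = 99.47·ln 18.27 − 161.1 = 99.47·2.9053 − 161.1 = 127.886.
Rounded: 128.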